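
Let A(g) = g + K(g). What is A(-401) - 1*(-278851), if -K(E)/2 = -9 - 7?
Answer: 278482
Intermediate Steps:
K(E) = 32 (K(E) = -2*(-9 - 7) = -2*(-16) = 32)
A(g) = 32 + g (A(g) = g + 32 = 32 + g)
A(-401) - 1*(-278851) = (32 - 401) - 1*(-278851) = -369 + 278851 = 278482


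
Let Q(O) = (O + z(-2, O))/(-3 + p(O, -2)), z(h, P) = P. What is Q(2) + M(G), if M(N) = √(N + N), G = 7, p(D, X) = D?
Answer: -4 + √14 ≈ -0.25834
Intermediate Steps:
M(N) = √2*√N (M(N) = √(2*N) = √2*√N)
Q(O) = 2*O/(-3 + O) (Q(O) = (O + O)/(-3 + O) = (2*O)/(-3 + O) = 2*O/(-3 + O))
Q(2) + M(G) = 2*2/(-3 + 2) + √2*√7 = 2*2/(-1) + √14 = 2*2*(-1) + √14 = -4 + √14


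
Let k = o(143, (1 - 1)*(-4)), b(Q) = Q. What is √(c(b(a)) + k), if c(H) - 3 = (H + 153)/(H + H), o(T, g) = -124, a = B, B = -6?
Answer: I*√533/2 ≈ 11.543*I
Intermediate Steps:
a = -6
c(H) = 3 + (153 + H)/(2*H) (c(H) = 3 + (H + 153)/(H + H) = 3 + (153 + H)/((2*H)) = 3 + (153 + H)*(1/(2*H)) = 3 + (153 + H)/(2*H))
k = -124
√(c(b(a)) + k) = √((½)*(153 + 7*(-6))/(-6) - 124) = √((½)*(-⅙)*(153 - 42) - 124) = √((½)*(-⅙)*111 - 124) = √(-37/4 - 124) = √(-533/4) = I*√533/2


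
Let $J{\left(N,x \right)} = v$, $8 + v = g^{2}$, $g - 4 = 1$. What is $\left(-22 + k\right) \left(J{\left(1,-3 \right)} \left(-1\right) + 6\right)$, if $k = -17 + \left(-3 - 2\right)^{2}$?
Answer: $154$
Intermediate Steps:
$g = 5$ ($g = 4 + 1 = 5$)
$k = 8$ ($k = -17 + \left(-5\right)^{2} = -17 + 25 = 8$)
$v = 17$ ($v = -8 + 5^{2} = -8 + 25 = 17$)
$J{\left(N,x \right)} = 17$
$\left(-22 + k\right) \left(J{\left(1,-3 \right)} \left(-1\right) + 6\right) = \left(-22 + 8\right) \left(17 \left(-1\right) + 6\right) = - 14 \left(-17 + 6\right) = \left(-14\right) \left(-11\right) = 154$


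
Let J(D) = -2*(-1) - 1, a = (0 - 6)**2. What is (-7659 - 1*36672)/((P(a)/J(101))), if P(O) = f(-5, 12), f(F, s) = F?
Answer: 44331/5 ≈ 8866.2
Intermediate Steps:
a = 36 (a = (-6)**2 = 36)
P(O) = -5
J(D) = 1 (J(D) = 2 - 1 = 1)
(-7659 - 1*36672)/((P(a)/J(101))) = (-7659 - 1*36672)/((-5/1)) = (-7659 - 36672)/((-5*1)) = -44331/(-5) = -44331*(-1/5) = 44331/5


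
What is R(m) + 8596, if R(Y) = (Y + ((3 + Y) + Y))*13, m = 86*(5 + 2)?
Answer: 32113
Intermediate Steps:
m = 602 (m = 86*7 = 602)
R(Y) = 39 + 39*Y (R(Y) = (Y + (3 + 2*Y))*13 = (3 + 3*Y)*13 = 39 + 39*Y)
R(m) + 8596 = (39 + 39*602) + 8596 = (39 + 23478) + 8596 = 23517 + 8596 = 32113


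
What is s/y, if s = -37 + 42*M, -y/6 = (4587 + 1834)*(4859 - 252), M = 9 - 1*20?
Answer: 499/177489282 ≈ 2.8114e-6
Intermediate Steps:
M = -11 (M = 9 - 20 = -11)
y = -177489282 (y = -6*(4587 + 1834)*(4859 - 252) = -38526*4607 = -6*29581547 = -177489282)
s = -499 (s = -37 + 42*(-11) = -37 - 462 = -499)
s/y = -499/(-177489282) = -499*(-1/177489282) = 499/177489282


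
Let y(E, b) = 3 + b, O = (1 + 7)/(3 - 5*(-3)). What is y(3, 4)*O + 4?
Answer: 64/9 ≈ 7.1111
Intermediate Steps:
O = 4/9 (O = 8/(3 + 15) = 8/18 = 8*(1/18) = 4/9 ≈ 0.44444)
y(3, 4)*O + 4 = (3 + 4)*(4/9) + 4 = 7*(4/9) + 4 = 28/9 + 4 = 64/9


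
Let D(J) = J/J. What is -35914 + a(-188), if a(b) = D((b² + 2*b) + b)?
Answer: -35913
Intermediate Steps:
D(J) = 1
a(b) = 1
-35914 + a(-188) = -35914 + 1 = -35913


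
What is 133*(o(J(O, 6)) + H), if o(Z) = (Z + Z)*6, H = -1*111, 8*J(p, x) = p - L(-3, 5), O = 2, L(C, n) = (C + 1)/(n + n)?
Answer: -143241/10 ≈ -14324.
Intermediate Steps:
L(C, n) = (1 + C)/(2*n) (L(C, n) = (1 + C)/((2*n)) = (1 + C)*(1/(2*n)) = (1 + C)/(2*n))
J(p, x) = 1/40 + p/8 (J(p, x) = (p - (1 - 3)/(2*5))/8 = (p - (-2)/(2*5))/8 = (p - 1*(-⅕))/8 = (p + ⅕)/8 = (⅕ + p)/8 = 1/40 + p/8)
H = -111
o(Z) = 12*Z (o(Z) = (2*Z)*6 = 12*Z)
133*(o(J(O, 6)) + H) = 133*(12*(1/40 + (⅛)*2) - 111) = 133*(12*(1/40 + ¼) - 111) = 133*(12*(11/40) - 111) = 133*(33/10 - 111) = 133*(-1077/10) = -143241/10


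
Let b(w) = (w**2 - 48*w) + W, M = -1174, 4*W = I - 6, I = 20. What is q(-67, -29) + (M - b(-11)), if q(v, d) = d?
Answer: -3711/2 ≈ -1855.5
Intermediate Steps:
W = 7/2 (W = (20 - 6)/4 = (1/4)*14 = 7/2 ≈ 3.5000)
b(w) = 7/2 + w**2 - 48*w (b(w) = (w**2 - 48*w) + 7/2 = 7/2 + w**2 - 48*w)
q(-67, -29) + (M - b(-11)) = -29 + (-1174 - (7/2 + (-11)**2 - 48*(-11))) = -29 + (-1174 - (7/2 + 121 + 528)) = -29 + (-1174 - 1*1305/2) = -29 + (-1174 - 1305/2) = -29 - 3653/2 = -3711/2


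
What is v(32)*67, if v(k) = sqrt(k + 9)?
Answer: 67*sqrt(41) ≈ 429.01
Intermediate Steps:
v(k) = sqrt(9 + k)
v(32)*67 = sqrt(9 + 32)*67 = sqrt(41)*67 = 67*sqrt(41)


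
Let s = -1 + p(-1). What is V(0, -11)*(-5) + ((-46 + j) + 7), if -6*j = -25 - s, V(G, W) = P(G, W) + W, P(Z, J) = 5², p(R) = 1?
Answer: -629/6 ≈ -104.83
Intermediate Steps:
P(Z, J) = 25
V(G, W) = 25 + W
s = 0 (s = -1 + 1 = 0)
j = 25/6 (j = -(-25 - 1*0)/6 = -(-25 + 0)/6 = -⅙*(-25) = 25/6 ≈ 4.1667)
V(0, -11)*(-5) + ((-46 + j) + 7) = (25 - 11)*(-5) + ((-46 + 25/6) + 7) = 14*(-5) + (-251/6 + 7) = -70 - 209/6 = -629/6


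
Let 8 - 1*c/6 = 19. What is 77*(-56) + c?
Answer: -4378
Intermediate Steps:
c = -66 (c = 48 - 6*19 = 48 - 114 = -66)
77*(-56) + c = 77*(-56) - 66 = -4312 - 66 = -4378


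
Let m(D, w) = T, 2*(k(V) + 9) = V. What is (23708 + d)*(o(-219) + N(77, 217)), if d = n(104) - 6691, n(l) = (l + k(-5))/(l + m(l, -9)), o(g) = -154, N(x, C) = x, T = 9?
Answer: -296144079/226 ≈ -1.3104e+6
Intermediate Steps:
k(V) = -9 + V/2
m(D, w) = 9
n(l) = (-23/2 + l)/(9 + l) (n(l) = (l + (-9 + (½)*(-5)))/(l + 9) = (l + (-9 - 5/2))/(9 + l) = (l - 23/2)/(9 + l) = (-23/2 + l)/(9 + l))
d = -1511981/226 (d = (-23/2 + 104)/(9 + 104) - 6691 = (185/2)/113 - 6691 = (1/113)*(185/2) - 6691 = 185/226 - 6691 = -1511981/226 ≈ -6690.2)
(23708 + d)*(o(-219) + N(77, 217)) = (23708 - 1511981/226)*(-154 + 77) = (3846027/226)*(-77) = -296144079/226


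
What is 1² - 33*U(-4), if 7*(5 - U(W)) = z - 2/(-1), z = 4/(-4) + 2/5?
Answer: -787/5 ≈ -157.40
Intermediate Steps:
z = -⅗ (z = 4*(-¼) + 2*(⅕) = -1 + ⅖ = -⅗ ≈ -0.60000)
U(W) = 24/5 (U(W) = 5 - (-⅗ - 2/(-1))/7 = 5 - (-⅗ - 2*(-1))/7 = 5 - (-⅗ + 2)/7 = 5 - ⅐*7/5 = 5 - ⅕ = 24/5)
1² - 33*U(-4) = 1² - 33*24/5 = 1 - 792/5 = -787/5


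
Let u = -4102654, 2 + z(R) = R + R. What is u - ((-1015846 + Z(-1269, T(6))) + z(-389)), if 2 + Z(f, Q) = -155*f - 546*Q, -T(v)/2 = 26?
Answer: -3311113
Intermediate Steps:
z(R) = -2 + 2*R (z(R) = -2 + (R + R) = -2 + 2*R)
T(v) = -52 (T(v) = -2*26 = -52)
Z(f, Q) = -2 - 546*Q - 155*f (Z(f, Q) = -2 + (-155*f - 546*Q) = -2 + (-546*Q - 155*f) = -2 - 546*Q - 155*f)
u - ((-1015846 + Z(-1269, T(6))) + z(-389)) = -4102654 - ((-1015846 + (-2 - 546*(-52) - 155*(-1269))) + (-2 + 2*(-389))) = -4102654 - ((-1015846 + (-2 + 28392 + 196695)) + (-2 - 778)) = -4102654 - ((-1015846 + 225085) - 780) = -4102654 - (-790761 - 780) = -4102654 - 1*(-791541) = -4102654 + 791541 = -3311113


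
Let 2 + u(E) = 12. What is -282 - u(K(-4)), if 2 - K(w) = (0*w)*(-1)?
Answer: -292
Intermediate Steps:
K(w) = 2 (K(w) = 2 - 0*w*(-1) = 2 - 0*(-1) = 2 - 1*0 = 2 + 0 = 2)
u(E) = 10 (u(E) = -2 + 12 = 10)
-282 - u(K(-4)) = -282 - 1*10 = -282 - 10 = -292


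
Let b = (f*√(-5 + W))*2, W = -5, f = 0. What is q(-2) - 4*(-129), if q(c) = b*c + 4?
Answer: 520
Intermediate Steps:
b = 0 (b = (0*√(-5 - 5))*2 = (0*√(-10))*2 = (0*(I*√10))*2 = 0*2 = 0)
q(c) = 4 (q(c) = 0*c + 4 = 0 + 4 = 4)
q(-2) - 4*(-129) = 4 - 4*(-129) = 4 + 516 = 520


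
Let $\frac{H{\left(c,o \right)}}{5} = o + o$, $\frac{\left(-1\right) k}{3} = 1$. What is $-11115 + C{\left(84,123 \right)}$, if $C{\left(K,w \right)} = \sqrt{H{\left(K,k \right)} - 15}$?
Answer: $-11115 + 3 i \sqrt{5} \approx -11115.0 + 6.7082 i$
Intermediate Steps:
$k = -3$ ($k = \left(-3\right) 1 = -3$)
$H{\left(c,o \right)} = 10 o$ ($H{\left(c,o \right)} = 5 \left(o + o\right) = 5 \cdot 2 o = 10 o$)
$C{\left(K,w \right)} = 3 i \sqrt{5}$ ($C{\left(K,w \right)} = \sqrt{10 \left(-3\right) - 15} = \sqrt{-30 - 15} = \sqrt{-45} = 3 i \sqrt{5}$)
$-11115 + C{\left(84,123 \right)} = -11115 + 3 i \sqrt{5}$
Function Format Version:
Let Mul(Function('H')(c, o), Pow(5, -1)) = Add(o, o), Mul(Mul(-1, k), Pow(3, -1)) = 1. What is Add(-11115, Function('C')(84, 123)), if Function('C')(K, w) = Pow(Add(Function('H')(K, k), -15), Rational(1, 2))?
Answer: Add(-11115, Mul(3, I, Pow(5, Rational(1, 2)))) ≈ Add(-11115., Mul(6.7082, I))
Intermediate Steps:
k = -3 (k = Mul(-3, 1) = -3)
Function('H')(c, o) = Mul(10, o) (Function('H')(c, o) = Mul(5, Add(o, o)) = Mul(5, Mul(2, o)) = Mul(10, o))
Function('C')(K, w) = Mul(3, I, Pow(5, Rational(1, 2))) (Function('C')(K, w) = Pow(Add(Mul(10, -3), -15), Rational(1, 2)) = Pow(Add(-30, -15), Rational(1, 2)) = Pow(-45, Rational(1, 2)) = Mul(3, I, Pow(5, Rational(1, 2))))
Add(-11115, Function('C')(84, 123)) = Add(-11115, Mul(3, I, Pow(5, Rational(1, 2))))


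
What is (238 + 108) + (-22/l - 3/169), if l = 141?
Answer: 8240693/23829 ≈ 345.83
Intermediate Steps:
(238 + 108) + (-22/l - 3/169) = (238 + 108) + (-22/141 - 3/169) = 346 + (-22*1/141 - 3*1/169) = 346 + (-22/141 - 3/169) = 346 - 4141/23829 = 8240693/23829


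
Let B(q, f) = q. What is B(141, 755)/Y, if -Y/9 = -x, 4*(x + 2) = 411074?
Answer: 94/616599 ≈ 0.00015245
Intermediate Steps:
x = 205533/2 (x = -2 + (¼)*411074 = -2 + 205537/2 = 205533/2 ≈ 1.0277e+5)
Y = 1849797/2 (Y = -(-9)*205533/2 = -9*(-205533/2) = 1849797/2 ≈ 9.2490e+5)
B(141, 755)/Y = 141/(1849797/2) = 141*(2/1849797) = 94/616599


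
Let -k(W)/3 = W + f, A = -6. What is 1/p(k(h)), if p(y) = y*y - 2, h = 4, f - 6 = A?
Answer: 1/142 ≈ 0.0070423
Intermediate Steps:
f = 0 (f = 6 - 6 = 0)
k(W) = -3*W (k(W) = -3*(W + 0) = -3*W)
p(y) = -2 + y**2 (p(y) = y**2 - 2 = -2 + y**2)
1/p(k(h)) = 1/(-2 + (-3*4)**2) = 1/(-2 + (-12)**2) = 1/(-2 + 144) = 1/142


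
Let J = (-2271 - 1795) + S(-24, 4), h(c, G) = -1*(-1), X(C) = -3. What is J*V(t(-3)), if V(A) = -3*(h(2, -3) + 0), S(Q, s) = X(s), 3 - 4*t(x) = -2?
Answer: 12207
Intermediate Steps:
t(x) = 5/4 (t(x) = ¾ - ¼*(-2) = ¾ + ½ = 5/4)
h(c, G) = 1
S(Q, s) = -3
V(A) = -3 (V(A) = -3*(1 + 0) = -3*1 = -3)
J = -4069 (J = (-2271 - 1795) - 3 = -4066 - 3 = -4069)
J*V(t(-3)) = -4069*(-3) = 12207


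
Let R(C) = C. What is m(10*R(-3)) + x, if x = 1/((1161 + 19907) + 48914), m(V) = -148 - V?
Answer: -8257875/69982 ≈ -118.00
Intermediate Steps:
x = 1/69982 (x = 1/(21068 + 48914) = 1/69982 ≈ 1.4289e-5)
m(10*R(-3)) + x = (-148 - 10*(-3)) + 1/69982 = (-148 - 1*(-30)) + 1/69982 = (-148 + 30) + 1/69982 = -118 + 1/69982 = -8257875/69982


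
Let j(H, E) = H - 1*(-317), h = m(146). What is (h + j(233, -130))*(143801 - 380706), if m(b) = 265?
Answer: -193077575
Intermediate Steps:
h = 265
j(H, E) = 317 + H (j(H, E) = H + 317 = 317 + H)
(h + j(233, -130))*(143801 - 380706) = (265 + (317 + 233))*(143801 - 380706) = (265 + 550)*(-236905) = 815*(-236905) = -193077575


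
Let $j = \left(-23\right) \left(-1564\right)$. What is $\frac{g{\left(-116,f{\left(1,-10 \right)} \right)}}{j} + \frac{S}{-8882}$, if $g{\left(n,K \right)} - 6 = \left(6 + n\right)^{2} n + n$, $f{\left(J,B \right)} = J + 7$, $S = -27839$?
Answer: $- \frac{1433290964}{39937913} \approx -35.888$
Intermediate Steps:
$f{\left(J,B \right)} = 7 + J$
$j = 35972$
$g{\left(n,K \right)} = 6 + n + n \left(6 + n\right)^{2}$ ($g{\left(n,K \right)} = 6 + \left(\left(6 + n\right)^{2} n + n\right) = 6 + \left(n \left(6 + n\right)^{2} + n\right) = 6 + \left(n + n \left(6 + n\right)^{2}\right) = 6 + n + n \left(6 + n\right)^{2}$)
$\frac{g{\left(-116,f{\left(1,-10 \right)} \right)}}{j} + \frac{S}{-8882} = \frac{6 - 116 - 116 \left(6 - 116\right)^{2}}{35972} - \frac{27839}{-8882} = \left(6 - 116 - 116 \left(-110\right)^{2}\right) \frac{1}{35972} - - \frac{27839}{8882} = \left(6 - 116 - 1403600\right) \frac{1}{35972} + \frac{27839}{8882} = \left(-1403710\right) \frac{1}{35972} + \frac{27839}{8882} = - \frac{701855}{17986} + \frac{27839}{8882} = - \frac{1433290964}{39937913}$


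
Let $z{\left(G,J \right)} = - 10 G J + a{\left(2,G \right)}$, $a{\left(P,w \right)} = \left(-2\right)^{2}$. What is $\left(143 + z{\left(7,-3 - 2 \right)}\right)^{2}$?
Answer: $247009$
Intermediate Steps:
$a{\left(P,w \right)} = 4$
$z{\left(G,J \right)} = 4 - 10 G J$ ($z{\left(G,J \right)} = - 10 G J + 4 = 4 - 10 G J$)
$\left(143 + z{\left(7,-3 - 2 \right)}\right)^{2} = \left(143 - \left(-4 + 70 \left(-3 - 2\right)\right)\right)^{2} = \left(143 - \left(-4 + 70 \left(-5\right)\right)\right)^{2} = \left(143 + \left(4 + 350\right)\right)^{2} = \left(143 + 354\right)^{2} = 497^{2} = 247009$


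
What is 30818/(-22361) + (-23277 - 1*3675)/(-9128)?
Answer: 40170871/25513901 ≈ 1.5745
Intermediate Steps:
30818/(-22361) + (-23277 - 1*3675)/(-9128) = 30818*(-1/22361) + (-23277 - 3675)*(-1/9128) = -30818/22361 - 26952*(-1/9128) = -30818/22361 + 3369/1141 = 40170871/25513901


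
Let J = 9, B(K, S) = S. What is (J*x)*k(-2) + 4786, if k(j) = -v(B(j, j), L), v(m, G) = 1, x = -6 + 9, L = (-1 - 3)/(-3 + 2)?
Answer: 4759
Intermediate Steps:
L = 4 (L = -4/(-1) = -4*(-1) = 4)
x = 3
k(j) = -1 (k(j) = -1*1 = -1)
(J*x)*k(-2) + 4786 = (9*3)*(-1) + 4786 = 27*(-1) + 4786 = -27 + 4786 = 4759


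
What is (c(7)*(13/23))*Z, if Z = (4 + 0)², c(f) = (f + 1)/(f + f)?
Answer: 832/161 ≈ 5.1677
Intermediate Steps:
c(f) = (1 + f)/(2*f) (c(f) = (1 + f)/((2*f)) = (1 + f)*(1/(2*f)) = (1 + f)/(2*f))
Z = 16 (Z = 4² = 16)
(c(7)*(13/23))*Z = (((½)*(1 + 7)/7)*(13/23))*16 = (((½)*(⅐)*8)*(13*(1/23)))*16 = ((4/7)*(13/23))*16 = (52/161)*16 = 832/161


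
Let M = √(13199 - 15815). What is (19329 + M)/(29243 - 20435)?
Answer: 6443/2936 + I*√654/4404 ≈ 2.1945 + 0.0058069*I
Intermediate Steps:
M = 2*I*√654 (M = √(-2616) = 2*I*√654 ≈ 51.147*I)
(19329 + M)/(29243 - 20435) = (19329 + 2*I*√654)/(29243 - 20435) = (19329 + 2*I*√654)/8808 = (19329 + 2*I*√654)*(1/8808) = 6443/2936 + I*√654/4404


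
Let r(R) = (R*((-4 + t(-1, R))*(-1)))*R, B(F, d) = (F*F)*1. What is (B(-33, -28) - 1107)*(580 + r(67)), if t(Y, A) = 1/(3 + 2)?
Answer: -1587438/5 ≈ -3.1749e+5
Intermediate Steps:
t(Y, A) = ⅕ (t(Y, A) = 1/5 = ⅕)
B(F, d) = F² (B(F, d) = F²*1 = F²)
r(R) = 19*R²/5 (r(R) = (R*((-4 + ⅕)*(-1)))*R = (R*(-19/5*(-1)))*R = (R*(19/5))*R = (19*R/5)*R = 19*R²/5)
(B(-33, -28) - 1107)*(580 + r(67)) = ((-33)² - 1107)*(580 + (19/5)*67²) = (1089 - 1107)*(580 + (19/5)*4489) = -18*(580 + 85291/5) = -18*88191/5 = -1587438/5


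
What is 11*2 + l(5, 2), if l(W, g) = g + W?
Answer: 29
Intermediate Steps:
l(W, g) = W + g
11*2 + l(5, 2) = 11*2 + (5 + 2) = 22 + 7 = 29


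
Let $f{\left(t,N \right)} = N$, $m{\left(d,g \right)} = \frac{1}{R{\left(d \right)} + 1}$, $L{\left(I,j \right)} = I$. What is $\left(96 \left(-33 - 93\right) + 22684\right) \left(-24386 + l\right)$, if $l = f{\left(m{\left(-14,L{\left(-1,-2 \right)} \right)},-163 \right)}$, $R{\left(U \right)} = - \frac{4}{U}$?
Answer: $-259924812$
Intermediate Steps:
$m{\left(d,g \right)} = \frac{1}{1 - \frac{4}{d}}$ ($m{\left(d,g \right)} = \frac{1}{- \frac{4}{d} + 1} = \frac{1}{1 - \frac{4}{d}}$)
$l = -163$
$\left(96 \left(-33 - 93\right) + 22684\right) \left(-24386 + l\right) = \left(96 \left(-33 - 93\right) + 22684\right) \left(-24386 - 163\right) = \left(96 \left(-126\right) + 22684\right) \left(-24549\right) = \left(-12096 + 22684\right) \left(-24549\right) = 10588 \left(-24549\right) = -259924812$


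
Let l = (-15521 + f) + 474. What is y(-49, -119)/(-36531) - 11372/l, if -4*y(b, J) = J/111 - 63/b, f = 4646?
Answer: 215193303337/196818726258 ≈ 1.0934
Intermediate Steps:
y(b, J) = -J/444 + 63/(4*b) (y(b, J) = -(J/111 - 63/b)/4 = -(-63/b + J/111)/4 = -J/444 + 63/(4*b))
l = -10401 (l = (-15521 + 4646) + 474 = -10875 + 474 = -10401)
y(-49, -119)/(-36531) - 11372/l = ((1/444)*(6993 - 1*(-119)*(-49))/(-49))/(-36531) - 11372/(-10401) = ((1/444)*(-1/49)*(6993 - 5831))*(-1/36531) - 11372*(-1/10401) = ((1/444)*(-1/49)*1162)*(-1/36531) + 11372/10401 = -83/1554*(-1/36531) + 11372/10401 = 83/56769174 + 11372/10401 = 215193303337/196818726258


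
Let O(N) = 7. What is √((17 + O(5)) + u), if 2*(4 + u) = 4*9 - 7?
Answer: √138/2 ≈ 5.8737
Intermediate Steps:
u = 21/2 (u = -4 + (4*9 - 7)/2 = -4 + (36 - 7)/2 = -4 + (½)*29 = -4 + 29/2 = 21/2 ≈ 10.500)
√((17 + O(5)) + u) = √((17 + 7) + 21/2) = √(24 + 21/2) = √(69/2) = √138/2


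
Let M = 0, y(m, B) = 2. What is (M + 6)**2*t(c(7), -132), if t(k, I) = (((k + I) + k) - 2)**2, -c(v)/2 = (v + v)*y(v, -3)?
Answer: 2178576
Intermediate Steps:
c(v) = -8*v (c(v) = -2*(v + v)*2 = -2*2*v*2 = -8*v)
t(k, I) = (-2 + I + 2*k)**2 (t(k, I) = (((I + k) + k) - 2)**2 = ((I + 2*k) - 2)**2 = (-2 + I + 2*k)**2)
(M + 6)**2*t(c(7), -132) = (0 + 6)**2*(-2 - 132 + 2*(-8*7))**2 = 6**2*(-2 - 132 + 2*(-56))**2 = 36*(-2 - 132 - 112)**2 = 36*(-246)**2 = 36*60516 = 2178576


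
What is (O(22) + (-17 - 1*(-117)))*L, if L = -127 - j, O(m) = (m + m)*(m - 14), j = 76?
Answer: -91756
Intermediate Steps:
O(m) = 2*m*(-14 + m) (O(m) = (2*m)*(-14 + m) = 2*m*(-14 + m))
L = -203 (L = -127 - 1*76 = -127 - 76 = -203)
(O(22) + (-17 - 1*(-117)))*L = (2*22*(-14 + 22) + (-17 - 1*(-117)))*(-203) = (2*22*8 + (-17 + 117))*(-203) = (352 + 100)*(-203) = 452*(-203) = -91756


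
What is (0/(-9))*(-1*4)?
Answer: 0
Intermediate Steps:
(0/(-9))*(-1*4) = (0*(-1/9))*(-4) = 0*(-4) = 0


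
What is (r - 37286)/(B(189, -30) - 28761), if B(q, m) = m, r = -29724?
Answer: 67010/28791 ≈ 2.3275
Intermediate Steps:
(r - 37286)/(B(189, -30) - 28761) = (-29724 - 37286)/(-30 - 28761) = -67010/(-28791) = -67010*(-1/28791) = 67010/28791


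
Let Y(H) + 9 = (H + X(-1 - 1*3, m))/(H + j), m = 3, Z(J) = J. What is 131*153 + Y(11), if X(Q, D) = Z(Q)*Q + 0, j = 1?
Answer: 80145/4 ≈ 20036.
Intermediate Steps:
X(Q, D) = Q² (X(Q, D) = Q*Q + 0 = Q² + 0 = Q²)
Y(H) = -9 + (16 + H)/(1 + H) (Y(H) = -9 + (H + (-1 - 1*3)²)/(H + 1) = -9 + (H + (-1 - 3)²)/(1 + H) = -9 + (H + (-4)²)/(1 + H) = -9 + (H + 16)/(1 + H) = -9 + (16 + H)/(1 + H))
131*153 + Y(11) = 131*153 + (7 - 8*11)/(1 + 11) = 20043 + (7 - 88)/12 = 20043 + (1/12)*(-81) = 20043 - 27/4 = 80145/4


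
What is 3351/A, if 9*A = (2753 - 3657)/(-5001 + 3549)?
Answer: 10947717/226 ≈ 48441.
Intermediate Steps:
A = 226/3267 (A = ((2753 - 3657)/(-5001 + 3549))/9 = (-904/(-1452))/9 = (-904*(-1/1452))/9 = (⅑)*(226/363) = 226/3267 ≈ 0.069177)
3351/A = 3351/(226/3267) = 3351*(3267/226) = 10947717/226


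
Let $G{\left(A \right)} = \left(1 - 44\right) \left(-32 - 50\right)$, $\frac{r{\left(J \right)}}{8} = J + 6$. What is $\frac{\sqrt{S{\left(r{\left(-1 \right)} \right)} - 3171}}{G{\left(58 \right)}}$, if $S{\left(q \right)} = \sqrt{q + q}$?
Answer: $\frac{\sqrt{-3171 + 4 \sqrt{5}}}{3526} \approx 0.015948 i$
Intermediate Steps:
$r{\left(J \right)} = 48 + 8 J$ ($r{\left(J \right)} = 8 \left(J + 6\right) = 8 \left(6 + J\right) = 48 + 8 J$)
$G{\left(A \right)} = 3526$ ($G{\left(A \right)} = \left(-43\right) \left(-82\right) = 3526$)
$S{\left(q \right)} = \sqrt{2} \sqrt{q}$ ($S{\left(q \right)} = \sqrt{2 q} = \sqrt{2} \sqrt{q}$)
$\frac{\sqrt{S{\left(r{\left(-1 \right)} \right)} - 3171}}{G{\left(58 \right)}} = \frac{\sqrt{\sqrt{2} \sqrt{48 + 8 \left(-1\right)} - 3171}}{3526} = \sqrt{\sqrt{2} \sqrt{48 - 8} - 3171} \cdot \frac{1}{3526} = \sqrt{\sqrt{2} \sqrt{40} - 3171} \cdot \frac{1}{3526} = \sqrt{\sqrt{2} \cdot 2 \sqrt{10} - 3171} \cdot \frac{1}{3526} = \sqrt{4 \sqrt{5} - 3171} \cdot \frac{1}{3526} = \sqrt{-3171 + 4 \sqrt{5}} \cdot \frac{1}{3526} = \frac{\sqrt{-3171 + 4 \sqrt{5}}}{3526}$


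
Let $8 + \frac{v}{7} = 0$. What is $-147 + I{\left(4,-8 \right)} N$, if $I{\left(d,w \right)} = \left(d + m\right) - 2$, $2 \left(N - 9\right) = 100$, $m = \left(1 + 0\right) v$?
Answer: $-3333$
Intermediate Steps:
$v = -56$ ($v = -56 + 7 \cdot 0 = -56 + 0 = -56$)
$m = -56$ ($m = \left(1 + 0\right) \left(-56\right) = 1 \left(-56\right) = -56$)
$N = 59$ ($N = 9 + \frac{1}{2} \cdot 100 = 9 + 50 = 59$)
$I{\left(d,w \right)} = -58 + d$ ($I{\left(d,w \right)} = \left(d - 56\right) - 2 = \left(-56 + d\right) - 2 = -58 + d$)
$-147 + I{\left(4,-8 \right)} N = -147 + \left(-58 + 4\right) 59 = -147 - 3186 = -3333$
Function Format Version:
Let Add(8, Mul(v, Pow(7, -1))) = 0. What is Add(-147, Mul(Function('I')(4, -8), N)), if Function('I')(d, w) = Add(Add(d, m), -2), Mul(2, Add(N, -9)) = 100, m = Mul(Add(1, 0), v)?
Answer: -3333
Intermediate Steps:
v = -56 (v = Add(-56, Mul(7, 0)) = Add(-56, 0) = -56)
m = -56 (m = Mul(Add(1, 0), -56) = Mul(1, -56) = -56)
N = 59 (N = Add(9, Mul(Rational(1, 2), 100)) = Add(9, 50) = 59)
Function('I')(d, w) = Add(-58, d) (Function('I')(d, w) = Add(Add(d, -56), -2) = Add(Add(-56, d), -2) = Add(-58, d))
Add(-147, Mul(Function('I')(4, -8), N)) = Add(-147, Mul(Add(-58, 4), 59)) = Add(-147, Mul(-54, 59)) = Add(-147, -3186) = -3333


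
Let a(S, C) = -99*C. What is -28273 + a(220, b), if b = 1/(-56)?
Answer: -1583189/56 ≈ -28271.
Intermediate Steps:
b = -1/56 ≈ -0.017857
-28273 + a(220, b) = -28273 - 99*(-1/56) = -28273 + 99/56 = -1583189/56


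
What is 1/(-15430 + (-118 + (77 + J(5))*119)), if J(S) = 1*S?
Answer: -1/5790 ≈ -0.00017271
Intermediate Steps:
J(S) = S
1/(-15430 + (-118 + (77 + J(5))*119)) = 1/(-15430 + (-118 + (77 + 5)*119)) = 1/(-15430 + (-118 + 82*119)) = 1/(-15430 + (-118 + 9758)) = 1/(-15430 + 9640) = 1/(-5790) = -1/5790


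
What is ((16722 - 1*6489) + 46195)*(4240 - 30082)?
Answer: -1458212376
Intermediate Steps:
((16722 - 1*6489) + 46195)*(4240 - 30082) = ((16722 - 6489) + 46195)*(-25842) = (10233 + 46195)*(-25842) = 56428*(-25842) = -1458212376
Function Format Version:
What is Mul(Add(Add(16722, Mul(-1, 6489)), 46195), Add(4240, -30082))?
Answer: -1458212376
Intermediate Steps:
Mul(Add(Add(16722, Mul(-1, 6489)), 46195), Add(4240, -30082)) = Mul(Add(Add(16722, -6489), 46195), -25842) = Mul(Add(10233, 46195), -25842) = Mul(56428, -25842) = -1458212376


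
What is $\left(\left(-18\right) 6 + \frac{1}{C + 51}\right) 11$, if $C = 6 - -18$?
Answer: $- \frac{89089}{75} \approx -1187.9$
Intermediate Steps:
$C = 24$ ($C = 6 + 18 = 24$)
$\left(\left(-18\right) 6 + \frac{1}{C + 51}\right) 11 = \left(\left(-18\right) 6 + \frac{1}{24 + 51}\right) 11 = \left(-108 + \frac{1}{75}\right) 11 = \left(- \frac{8099}{75}\right) 11 = - \frac{89089}{75}$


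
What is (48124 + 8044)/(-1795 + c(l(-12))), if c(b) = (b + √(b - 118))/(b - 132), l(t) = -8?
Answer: -65867988928/2104922313 + 786352*I*√14/2104922313 ≈ -31.292 + 0.0013978*I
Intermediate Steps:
c(b) = (b + √(-118 + b))/(-132 + b)
(48124 + 8044)/(-1795 + c(l(-12))) = (48124 + 8044)/(-1795 + (-8 + √(-118 - 8))/(-132 - 8)) = 56168/(-1795 + (-8 + √(-126))/(-140)) = 56168/(-1795 - (-8 + 3*I*√14)/140) = 56168/(-1795 + (2/35 - 3*I*√14/140)) = 56168/(-62823/35 - 3*I*√14/140)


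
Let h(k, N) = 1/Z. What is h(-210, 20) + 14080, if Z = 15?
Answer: 211201/15 ≈ 14080.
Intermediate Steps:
h(k, N) = 1/15
h(-210, 20) + 14080 = 1/15 + 14080 = 211201/15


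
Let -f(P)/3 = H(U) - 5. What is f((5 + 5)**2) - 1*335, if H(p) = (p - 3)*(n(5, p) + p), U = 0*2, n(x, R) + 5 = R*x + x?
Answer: -320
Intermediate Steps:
n(x, R) = -5 + x + R*x (n(x, R) = -5 + (R*x + x) = -5 + (x + R*x) = -5 + x + R*x)
U = 0
H(p) = 6*p*(-3 + p) (H(p) = (p - 3)*((-5 + 5 + p*5) + p) = (-3 + p)*((-5 + 5 + 5*p) + p) = (-3 + p)*(5*p + p) = (-3 + p)*(6*p) = 6*p*(-3 + p))
f(P) = 15 (f(P) = -3*(6*0*(-3 + 0) - 5) = -3*(6*0*(-3) - 5) = -3*(0 - 5) = -3*(-5) = 15)
f((5 + 5)**2) - 1*335 = 15 - 1*335 = 15 - 335 = -320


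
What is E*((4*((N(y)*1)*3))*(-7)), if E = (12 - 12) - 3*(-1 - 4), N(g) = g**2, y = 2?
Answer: -5040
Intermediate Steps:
E = 15 (E = 0 - 3*(-5) = 0 + 15 = 15)
E*((4*((N(y)*1)*3))*(-7)) = 15*((4*((2**2*1)*3))*(-7)) = 15*((4*((4*1)*3))*(-7)) = 15*((4*(4*3))*(-7)) = 15*((4*12)*(-7)) = 15*(48*(-7)) = 15*(-336) = -5040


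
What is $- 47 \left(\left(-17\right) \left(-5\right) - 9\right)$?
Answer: $-3572$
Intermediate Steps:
$- 47 \left(\left(-17\right) \left(-5\right) - 9\right) = - 47 \left(85 - 9\right) = \left(-47\right) 76 = -3572$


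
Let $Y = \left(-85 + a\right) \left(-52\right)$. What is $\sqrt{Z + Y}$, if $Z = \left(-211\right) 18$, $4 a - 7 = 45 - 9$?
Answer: $3 \sqrt{7} \approx 7.9373$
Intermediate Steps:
$a = \frac{43}{4}$ ($a = \frac{7}{4} + \frac{45 - 9}{4} = \frac{7}{4} + \frac{1}{4} \cdot 36 = \frac{7}{4} + 9 = \frac{43}{4} \approx 10.75$)
$Z = -3798$
$Y = 3861$ ($Y = \left(-85 + \frac{43}{4}\right) \left(-52\right) = \left(- \frac{297}{4}\right) \left(-52\right) = 3861$)
$\sqrt{Z + Y} = \sqrt{-3798 + 3861} = \sqrt{63} = 3 \sqrt{7}$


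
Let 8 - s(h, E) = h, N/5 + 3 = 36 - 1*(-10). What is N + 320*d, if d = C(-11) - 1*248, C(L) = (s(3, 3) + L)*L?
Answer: -58025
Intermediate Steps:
N = 215 (N = -15 + 5*(36 - 1*(-10)) = -15 + 5*(36 + 10) = -15 + 5*46 = -15 + 230 = 215)
s(h, E) = 8 - h
C(L) = L*(5 + L) (C(L) = ((8 - 1*3) + L)*L = ((8 - 3) + L)*L = (5 + L)*L = L*(5 + L))
d = -182 (d = -11*(5 - 11) - 1*248 = -11*(-6) - 248 = 66 - 248 = -182)
N + 320*d = 215 + 320*(-182) = 215 - 58240 = -58025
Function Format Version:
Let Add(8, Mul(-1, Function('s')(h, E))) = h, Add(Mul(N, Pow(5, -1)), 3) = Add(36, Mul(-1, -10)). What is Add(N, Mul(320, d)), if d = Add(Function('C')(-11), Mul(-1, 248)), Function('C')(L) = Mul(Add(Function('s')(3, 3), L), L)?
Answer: -58025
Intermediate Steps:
N = 215 (N = Add(-15, Mul(5, Add(36, Mul(-1, -10)))) = Add(-15, Mul(5, Add(36, 10))) = Add(-15, Mul(5, 46)) = Add(-15, 230) = 215)
Function('s')(h, E) = Add(8, Mul(-1, h))
Function('C')(L) = Mul(L, Add(5, L)) (Function('C')(L) = Mul(Add(Add(8, Mul(-1, 3)), L), L) = Mul(Add(Add(8, -3), L), L) = Mul(Add(5, L), L) = Mul(L, Add(5, L)))
d = -182 (d = Add(Mul(-11, Add(5, -11)), Mul(-1, 248)) = Add(Mul(-11, -6), -248) = Add(66, -248) = -182)
Add(N, Mul(320, d)) = Add(215, Mul(320, -182)) = Add(215, -58240) = -58025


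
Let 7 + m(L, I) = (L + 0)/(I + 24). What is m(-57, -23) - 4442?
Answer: -4506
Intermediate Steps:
m(L, I) = -7 + L/(24 + I) (m(L, I) = -7 + (L + 0)/(I + 24) = -7 + L/(24 + I))
m(-57, -23) - 4442 = (-168 - 57 - 7*(-23))/(24 - 23) - 4442 = (-168 - 57 + 161)/1 - 4442 = 1*(-64) - 4442 = -64 - 4442 = -4506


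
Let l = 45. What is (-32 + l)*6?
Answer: 78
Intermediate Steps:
(-32 + l)*6 = (-32 + 45)*6 = 13*6 = 78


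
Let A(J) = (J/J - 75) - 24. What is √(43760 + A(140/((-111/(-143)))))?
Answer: √43662 ≈ 208.95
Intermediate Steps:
A(J) = -98 (A(J) = (1 - 75) - 24 = -74 - 24 = -98)
√(43760 + A(140/((-111/(-143))))) = √(43760 - 98) = √43662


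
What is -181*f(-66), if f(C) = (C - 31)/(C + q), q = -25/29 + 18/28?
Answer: -7128142/26885 ≈ -265.13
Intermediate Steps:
q = -89/406 (q = -25*1/29 + 18*(1/28) = -25/29 + 9/14 = -89/406 ≈ -0.21921)
f(C) = (-31 + C)/(-89/406 + C) (f(C) = (C - 31)/(C - 89/406) = (-31 + C)/(-89/406 + C))
-181*f(-66) = -73486*(-31 - 66)/(-89 + 406*(-66)) = -73486*(-97)/(-89 - 26796) = -73486*(-97)/(-26885) = -73486*(-1)*(-97)/26885 = -181*39382/26885 = -7128142/26885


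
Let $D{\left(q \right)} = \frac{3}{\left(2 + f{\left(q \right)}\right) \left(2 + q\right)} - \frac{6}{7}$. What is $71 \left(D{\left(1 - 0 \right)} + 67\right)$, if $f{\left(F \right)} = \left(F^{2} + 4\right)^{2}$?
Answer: $\frac{888068}{189} \approx 4698.8$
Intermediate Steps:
$f{\left(F \right)} = \left(4 + F^{2}\right)^{2}$
$D{\left(q \right)} = - \frac{6}{7} + \frac{3}{\left(2 + q\right) \left(2 + \left(4 + q^{2}\right)^{2}\right)}$ ($D{\left(q \right)} = \frac{3}{\left(2 + \left(4 + q^{2}\right)^{2}\right) \left(2 + q\right)} - \frac{6}{7} = \frac{3}{\left(2 + q\right) \left(2 + \left(4 + q^{2}\right)^{2}\right)} - \frac{6}{7} = - \frac{6}{7} + \frac{3}{\left(2 + q\right) \left(2 + \left(4 + q^{2}\right)^{2}\right)}$)
$71 \left(D{\left(1 - 0 \right)} + 67\right) = 71 \left(\frac{3 \left(-1 - 4 \left(1 - 0\right) - 4 \left(4 + \left(1 - 0\right)^{2}\right)^{2} - 2 \left(1 - 0\right) \left(4 + \left(1 - 0\right)^{2}\right)^{2}\right)}{7 \left(4 + 2 \left(1 - 0\right) + 2 \left(4 + \left(1 - 0\right)^{2}\right)^{2} + \left(1 - 0\right) \left(4 + \left(1 - 0\right)^{2}\right)^{2}\right)} + 67\right) = 71 \left(\frac{3 \left(-1 - 4 \left(1 + 0\right) - 4 \left(4 + \left(1 + 0\right)^{2}\right)^{2} - 2 \left(1 + 0\right) \left(4 + \left(1 + 0\right)^{2}\right)^{2}\right)}{7 \left(4 + 2 \left(1 + 0\right) + 2 \left(4 + \left(1 + 0\right)^{2}\right)^{2} + \left(1 + 0\right) \left(4 + \left(1 + 0\right)^{2}\right)^{2}\right)} + 67\right) = 71 \left(\frac{3 \left(-1 - 4 - 4 \left(4 + 1^{2}\right)^{2} - 2 \left(4 + 1^{2}\right)^{2}\right)}{7 \left(4 + 2 \cdot 1 + 2 \left(4 + 1^{2}\right)^{2} + 1 \left(4 + 1^{2}\right)^{2}\right)} + 67\right) = 71 \left(\frac{3 \left(-1 - 4 - 4 \left(4 + 1\right)^{2} - 2 \left(4 + 1\right)^{2}\right)}{7 \left(4 + 2 + 2 \left(4 + 1\right)^{2} + 1 \left(4 + 1\right)^{2}\right)} + 67\right) = 71 \left(\frac{3 \left(-1 - 4 - 4 \cdot 5^{2} - 2 \cdot 5^{2}\right)}{7 \left(4 + 2 + 2 \cdot 5^{2} + 1 \cdot 5^{2}\right)} + 67\right) = 71 \left(\frac{3 \left(-1 - 4 - 100 - 2 \cdot 25\right)}{7 \left(4 + 2 + 2 \cdot 25 + 1 \cdot 25\right)} + 67\right) = 71 \left(\frac{3 \left(-1 - 4 - 100 - 50\right)}{7 \left(4 + 2 + 50 + 25\right)} + 67\right) = 71 \left(\frac{3}{7} \cdot \frac{1}{81} \left(-155\right) + 67\right) = 71 \left(- \frac{155}{189} + 67\right) = 71 \cdot \frac{12508}{189} = \frac{888068}{189}$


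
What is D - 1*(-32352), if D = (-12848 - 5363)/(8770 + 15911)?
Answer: 798461501/24681 ≈ 32351.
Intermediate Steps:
D = -18211/24681 ≈ -0.73785
D - 1*(-32352) = -18211/24681 - 1*(-32352) = -18211/24681 + 32352 = 798461501/24681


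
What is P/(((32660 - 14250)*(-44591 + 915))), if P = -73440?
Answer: 1836/20101879 ≈ 9.1335e-5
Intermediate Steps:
P/(((32660 - 14250)*(-44591 + 915))) = -73440*1/((-44591 + 915)*(32660 - 14250)) = -73440/(18410*(-43676)) = -73440/(-804075160) = -73440*(-1/804075160) = 1836/20101879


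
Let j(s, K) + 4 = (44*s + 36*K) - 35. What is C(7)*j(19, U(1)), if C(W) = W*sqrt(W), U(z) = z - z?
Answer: 5579*sqrt(7) ≈ 14761.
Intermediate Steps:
U(z) = 0
C(W) = W**(3/2)
j(s, K) = -39 + 36*K + 44*s (j(s, K) = -4 + ((44*s + 36*K) - 35) = -4 + ((36*K + 44*s) - 35) = -4 + (-35 + 36*K + 44*s) = -39 + 36*K + 44*s)
C(7)*j(19, U(1)) = 7**(3/2)*(-39 + 36*0 + 44*19) = (7*sqrt(7))*(-39 + 0 + 836) = (7*sqrt(7))*797 = 5579*sqrt(7)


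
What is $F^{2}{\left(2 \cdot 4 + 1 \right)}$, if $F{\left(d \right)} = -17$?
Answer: $289$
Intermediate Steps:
$F^{2}{\left(2 \cdot 4 + 1 \right)} = \left(-17\right)^{2} = 289$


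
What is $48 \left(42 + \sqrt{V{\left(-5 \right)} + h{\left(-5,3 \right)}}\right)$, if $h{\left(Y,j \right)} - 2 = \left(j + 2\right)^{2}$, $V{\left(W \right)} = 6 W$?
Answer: $2016 + 48 i \sqrt{3} \approx 2016.0 + 83.138 i$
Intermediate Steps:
$h{\left(Y,j \right)} = 2 + \left(2 + j\right)^{2}$ ($h{\left(Y,j \right)} = 2 + \left(j + 2\right)^{2} = 2 + \left(2 + j\right)^{2}$)
$48 \left(42 + \sqrt{V{\left(-5 \right)} + h{\left(-5,3 \right)}}\right) = 48 \left(42 + \sqrt{6 \left(-5\right) + \left(2 + \left(2 + 3\right)^{2}\right)}\right) = 48 \left(42 + \sqrt{-30 + \left(2 + 5^{2}\right)}\right) = 48 \left(42 + \sqrt{-30 + \left(2 + 25\right)}\right) = 48 \left(42 + \sqrt{-30 + 27}\right) = 48 \left(42 + \sqrt{-3}\right) = 48 \left(42 + i \sqrt{3}\right) = 2016 + 48 i \sqrt{3}$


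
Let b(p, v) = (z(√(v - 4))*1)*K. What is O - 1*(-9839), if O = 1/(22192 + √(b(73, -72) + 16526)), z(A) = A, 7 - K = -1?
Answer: 9839 + (22192 - √(16526 + 16*I*√19))/(492468338 - 16*I*√19) ≈ 9839.0 - 5.4447e-10*I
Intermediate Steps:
K = 8 (K = 7 - 1*(-1) = 7 + 1 = 8)
b(p, v) = 8*√(-4 + v) (b(p, v) = (√(v - 4)*1)*8 = (√(-4 + v)*1)*8 = √(-4 + v)*8 = 8*√(-4 + v))
O = 1/(22192 + √(16526 + 16*I*√19)) (O = 1/(22192 + √(8*√(-4 - 72) + 16526)) = 1/(22192 + √(8*√(-76) + 16526)) = 1/(22192 + √(8*(2*I*√19) + 16526)) = 1/(22192 + √(16*I*√19 + 16526)) = 1/(22192 + √(16526 + 16*I*√19)) ≈ 4.4802e-5 - 5.0e-10*I)
O - 1*(-9839) = (22192 - √(16526 + 16*I*√19))/(492468338 - 16*I*√19) - 1*(-9839) = (22192 - √(16526 + 16*I*√19))/(492468338 - 16*I*√19) + 9839 = 9839 + (22192 - √(16526 + 16*I*√19))/(492468338 - 16*I*√19)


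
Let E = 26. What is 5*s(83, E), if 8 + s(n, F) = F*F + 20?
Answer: 3440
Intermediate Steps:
s(n, F) = 12 + F**2 (s(n, F) = -8 + (F*F + 20) = -8 + (F**2 + 20) = -8 + (20 + F**2) = 12 + F**2)
5*s(83, E) = 5*(12 + 26**2) = 5*(12 + 676) = 5*688 = 3440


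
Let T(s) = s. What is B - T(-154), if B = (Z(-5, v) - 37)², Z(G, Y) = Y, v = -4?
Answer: 1835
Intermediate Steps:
B = 1681 (B = (-4 - 37)² = (-41)² = 1681)
B - T(-154) = 1681 - 1*(-154) = 1681 + 154 = 1835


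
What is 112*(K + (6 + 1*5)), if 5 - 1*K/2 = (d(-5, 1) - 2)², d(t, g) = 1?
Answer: 2128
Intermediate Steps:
K = 8 (K = 10 - 2*(1 - 2)² = 10 - 2*(-1)² = 10 - 2*1 = 10 - 2 = 8)
112*(K + (6 + 1*5)) = 112*(8 + (6 + 1*5)) = 112*(8 + (6 + 5)) = 112*(8 + 11) = 112*19 = 2128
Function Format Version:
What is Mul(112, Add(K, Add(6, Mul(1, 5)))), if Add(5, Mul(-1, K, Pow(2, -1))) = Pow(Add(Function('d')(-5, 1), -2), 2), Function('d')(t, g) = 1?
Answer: 2128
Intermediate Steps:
K = 8 (K = Add(10, Mul(-2, Pow(Add(1, -2), 2))) = Add(10, Mul(-2, Pow(-1, 2))) = Add(10, Mul(-2, 1)) = Add(10, -2) = 8)
Mul(112, Add(K, Add(6, Mul(1, 5)))) = Mul(112, Add(8, Add(6, Mul(1, 5)))) = Mul(112, Add(8, Add(6, 5))) = Mul(112, Add(8, 11)) = Mul(112, 19) = 2128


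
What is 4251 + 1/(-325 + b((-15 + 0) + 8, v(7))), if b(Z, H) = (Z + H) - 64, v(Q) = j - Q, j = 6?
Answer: 1687646/397 ≈ 4251.0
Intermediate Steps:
v(Q) = 6 - Q
b(Z, H) = -64 + H + Z (b(Z, H) = (H + Z) - 64 = -64 + H + Z)
4251 + 1/(-325 + b((-15 + 0) + 8, v(7))) = 4251 + 1/(-325 + (-64 + (6 - 1*7) + ((-15 + 0) + 8))) = 4251 + 1/(-325 + (-64 + (6 - 7) + (-15 + 8))) = 4251 + 1/(-325 + (-64 - 1 - 7)) = 4251 + 1/(-325 - 72) = 4251 + 1/(-397) = 4251 - 1/397 = 1687646/397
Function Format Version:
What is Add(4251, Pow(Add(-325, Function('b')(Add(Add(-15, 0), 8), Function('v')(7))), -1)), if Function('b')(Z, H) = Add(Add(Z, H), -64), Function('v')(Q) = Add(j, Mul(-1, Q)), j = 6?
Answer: Rational(1687646, 397) ≈ 4251.0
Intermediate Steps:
Function('v')(Q) = Add(6, Mul(-1, Q))
Function('b')(Z, H) = Add(-64, H, Z) (Function('b')(Z, H) = Add(Add(H, Z), -64) = Add(-64, H, Z))
Add(4251, Pow(Add(-325, Function('b')(Add(Add(-15, 0), 8), Function('v')(7))), -1)) = Add(4251, Pow(Add(-325, Add(-64, Add(6, Mul(-1, 7)), Add(Add(-15, 0), 8))), -1)) = Add(4251, Pow(Add(-325, Add(-64, Add(6, -7), Add(-15, 8))), -1)) = Add(4251, Pow(Add(-325, Add(-64, -1, -7)), -1)) = Add(4251, Pow(Add(-325, -72), -1)) = Add(4251, Pow(-397, -1)) = Add(4251, Rational(-1, 397)) = Rational(1687646, 397)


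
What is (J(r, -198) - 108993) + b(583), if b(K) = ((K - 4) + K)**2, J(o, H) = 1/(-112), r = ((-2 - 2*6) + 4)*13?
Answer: 139020111/112 ≈ 1.2413e+6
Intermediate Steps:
r = -130 (r = ((-2 - 12) + 4)*13 = (-14 + 4)*13 = -10*13 = -130)
J(o, H) = -1/112
b(K) = (-4 + 2*K)**2 (b(K) = ((-4 + K) + K)**2 = (-4 + 2*K)**2)
(J(r, -198) - 108993) + b(583) = (-1/112 - 108993) + 4*(-2 + 583)**2 = -12207217/112 + 4*581**2 = -12207217/112 + 4*337561 = -12207217/112 + 1350244 = 139020111/112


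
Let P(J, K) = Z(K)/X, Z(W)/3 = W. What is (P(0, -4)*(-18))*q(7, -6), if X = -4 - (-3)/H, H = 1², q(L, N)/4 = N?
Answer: 5184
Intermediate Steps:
q(L, N) = 4*N
H = 1
Z(W) = 3*W
X = -1 (X = -4 - (-3)/1 = -4 - (-3) = -4 - 1*(-3) = -4 + 3 = -1)
P(J, K) = -3*K (P(J, K) = (3*K)/(-1) = (3*K)*(-1) = -3*K)
(P(0, -4)*(-18))*q(7, -6) = (-3*(-4)*(-18))*(4*(-6)) = (12*(-18))*(-24) = -216*(-24) = 5184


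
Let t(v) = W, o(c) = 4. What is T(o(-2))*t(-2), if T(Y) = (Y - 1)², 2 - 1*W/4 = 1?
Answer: 36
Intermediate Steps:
W = 4 (W = 8 - 4*1 = 8 - 4 = 4)
t(v) = 4
T(Y) = (-1 + Y)²
T(o(-2))*t(-2) = (-1 + 4)²*4 = 3²*4 = 9*4 = 36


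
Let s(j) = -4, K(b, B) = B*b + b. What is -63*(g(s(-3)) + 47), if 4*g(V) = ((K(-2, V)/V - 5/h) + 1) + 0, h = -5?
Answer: -23751/8 ≈ -2968.9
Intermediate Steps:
K(b, B) = b + B*b
g(V) = 1/2 + (-2 - 2*V)/(4*V) (g(V) = ((((-2*(1 + V))/V - 5/(-5)) + 1) + 0)/4 = ((((-2 - 2*V)/V - 5*(-1/5)) + 1) + 0)/4 = ((((-2 - 2*V)/V + 1) + 1) + 0)/4 = (((1 + (-2 - 2*V)/V) + 1) + 0)/4 = ((2 + (-2 - 2*V)/V) + 0)/4 = (2 + (-2 - 2*V)/V)/4 = 1/2 + (-2 - 2*V)/(4*V))
-63*(g(s(-3)) + 47) = -63*(-1/2/(-4) + 47) = -63*(-1/2*(-1/4) + 47) = -63*(1/8 + 47) = -63*377/8 = -23751/8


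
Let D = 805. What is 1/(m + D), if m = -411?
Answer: 1/394 ≈ 0.0025381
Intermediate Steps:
1/(m + D) = 1/(-411 + 805) = 1/394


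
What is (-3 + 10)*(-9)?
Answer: -63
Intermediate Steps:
(-3 + 10)*(-9) = 7*(-9) = -63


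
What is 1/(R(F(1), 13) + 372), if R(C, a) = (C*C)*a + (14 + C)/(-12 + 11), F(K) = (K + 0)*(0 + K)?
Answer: 1/370 ≈ 0.0027027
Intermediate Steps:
F(K) = K² (F(K) = K*K = K²)
R(C, a) = -14 - C + a*C² (R(C, a) = C²*a + (14 + C)/(-1) = a*C² + (14 + C)*(-1) = a*C² + (-14 - C) = -14 - C + a*C²)
1/(R(F(1), 13) + 372) = 1/((-14 - 1*1² + 13*(1²)²) + 372) = 1/((-14 - 1*1 + 13*1²) + 372) = 1/((-14 - 1 + 13*1) + 372) = 1/((-14 - 1 + 13) + 372) = 1/(-2 + 372) = 1/370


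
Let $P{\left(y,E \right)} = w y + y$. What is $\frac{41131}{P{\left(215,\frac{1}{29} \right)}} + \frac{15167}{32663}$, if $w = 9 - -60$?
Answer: $\frac{1571725203}{491578150} \approx 3.1973$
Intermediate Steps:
$w = 69$ ($w = 9 + 60 = 69$)
$P{\left(y,E \right)} = 70 y$ ($P{\left(y,E \right)} = 69 y + y = 70 y$)
$\frac{41131}{P{\left(215,\frac{1}{29} \right)}} + \frac{15167}{32663} = \frac{41131}{70 \cdot 215} + \frac{15167}{32663} = \frac{41131}{15050} + 15167 \cdot \frac{1}{32663} = 41131 \cdot \frac{1}{15050} + \frac{15167}{32663} = \frac{41131}{15050} + \frac{15167}{32663} = \frac{1571725203}{491578150}$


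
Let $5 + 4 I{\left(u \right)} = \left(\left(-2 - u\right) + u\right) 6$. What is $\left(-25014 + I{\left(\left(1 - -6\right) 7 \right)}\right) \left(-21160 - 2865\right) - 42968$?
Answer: $\frac{2404081953}{4} \approx 6.0102 \cdot 10^{8}$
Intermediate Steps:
$I{\left(u \right)} = - \frac{17}{4}$ ($I{\left(u \right)} = - \frac{5}{4} + \frac{\left(\left(-2 - u\right) + u\right) 6}{4} = - \frac{5}{4} + \frac{\left(-2\right) 6}{4} = - \frac{5}{4} + \frac{1}{4} \left(-12\right) = - \frac{5}{4} - 3 = - \frac{17}{4}$)
$\left(-25014 + I{\left(\left(1 - -6\right) 7 \right)}\right) \left(-21160 - 2865\right) - 42968 = \left(-25014 - \frac{17}{4}\right) \left(-21160 - 2865\right) - 42968 = \left(- \frac{100073}{4}\right) \left(-24025\right) - 42968 = \frac{2404253825}{4} - 42968 = \frac{2404081953}{4}$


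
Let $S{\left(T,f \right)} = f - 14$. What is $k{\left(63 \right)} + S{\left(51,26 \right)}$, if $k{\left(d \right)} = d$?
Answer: $75$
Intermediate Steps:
$S{\left(T,f \right)} = -14 + f$ ($S{\left(T,f \right)} = f - 14 = -14 + f$)
$k{\left(63 \right)} + S{\left(51,26 \right)} = 63 + \left(-14 + 26\right) = 63 + 12 = 75$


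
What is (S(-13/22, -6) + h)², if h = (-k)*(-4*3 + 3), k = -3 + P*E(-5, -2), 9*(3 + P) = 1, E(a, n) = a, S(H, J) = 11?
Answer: 12996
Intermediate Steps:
P = -26/9 (P = -3 + (⅑)*1 = -3 + ⅑ = -26/9 ≈ -2.8889)
k = 103/9 (k = -3 - 26/9*(-5) = -3 + 130/9 = 103/9 ≈ 11.444)
h = 103 (h = (-1*103/9)*(-4*3 + 3) = -103*(-12 + 3)/9 = -103/9*(-9) = 103)
(S(-13/22, -6) + h)² = (11 + 103)² = 114² = 12996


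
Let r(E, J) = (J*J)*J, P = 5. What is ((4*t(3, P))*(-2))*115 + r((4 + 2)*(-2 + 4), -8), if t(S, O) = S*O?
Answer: -14312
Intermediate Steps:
t(S, O) = O*S
r(E, J) = J**3 (r(E, J) = J**2*J = J**3)
((4*t(3, P))*(-2))*115 + r((4 + 2)*(-2 + 4), -8) = ((4*(5*3))*(-2))*115 + (-8)**3 = ((4*15)*(-2))*115 - 512 = (60*(-2))*115 - 512 = -120*115 - 512 = -13800 - 512 = -14312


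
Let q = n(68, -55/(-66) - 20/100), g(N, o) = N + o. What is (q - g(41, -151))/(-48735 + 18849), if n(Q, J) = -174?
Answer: 32/14943 ≈ 0.0021415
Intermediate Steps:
q = -174
(q - g(41, -151))/(-48735 + 18849) = (-174 - (41 - 151))/(-48735 + 18849) = (-174 - 1*(-110))/(-29886) = (-174 + 110)*(-1/29886) = -64*(-1/29886) = 32/14943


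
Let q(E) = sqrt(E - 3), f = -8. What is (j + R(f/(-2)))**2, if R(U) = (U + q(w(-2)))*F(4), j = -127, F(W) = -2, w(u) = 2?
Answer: 18221 + 540*I ≈ 18221.0 + 540.0*I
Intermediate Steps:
q(E) = sqrt(-3 + E)
R(U) = -2*I - 2*U (R(U) = (U + sqrt(-3 + 2))*(-2) = (U + sqrt(-1))*(-2) = (U + I)*(-2) = (I + U)*(-2) = -2*I - 2*U)
(j + R(f/(-2)))**2 = (-127 + (-2*I - (-16)/(-2)))**2 = (-127 + (-2*I - (-16)*(-1)/2))**2 = (-127 + (-2*I - 2*4))**2 = (-127 + (-2*I - 8))**2 = (-127 + (-8 - 2*I))**2 = (-135 - 2*I)**2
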